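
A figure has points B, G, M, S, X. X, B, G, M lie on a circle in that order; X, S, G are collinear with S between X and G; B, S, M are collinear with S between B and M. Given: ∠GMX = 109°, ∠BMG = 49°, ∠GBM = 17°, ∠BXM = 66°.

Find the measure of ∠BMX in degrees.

1. ∠GBX = 71°  [cyclic XBGM, opposite ∠B+∠M]
2. ∠BXG = 49°  [same arc BG]
3. ∠BGX = 60°  [△XBG]
4. ∠BMX = 60°  [same arc XB]

∠BMX = 60°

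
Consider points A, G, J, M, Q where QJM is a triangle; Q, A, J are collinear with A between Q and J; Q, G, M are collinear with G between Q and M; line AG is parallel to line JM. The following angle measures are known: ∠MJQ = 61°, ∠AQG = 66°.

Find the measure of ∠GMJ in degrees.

1. ∠GAQ = 61°  [AG∥JM, corresponding at A]
2. ∠AGQ = 53°  [△QAG]
3. ∠AGM = 127°  [linear pair at G on QM]
4. ∠GMJ = 53°  [AG∥JM, co-interior at M–G]

∠GMJ = 53°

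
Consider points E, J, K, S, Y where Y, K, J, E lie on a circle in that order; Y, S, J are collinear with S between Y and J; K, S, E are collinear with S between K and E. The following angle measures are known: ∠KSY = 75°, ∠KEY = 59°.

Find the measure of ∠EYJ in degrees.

1. ∠ESJ = 75°  [vertical angles at S]
2. ∠ESY = 105°  [linear pair at S on YJ]
3. ∠EYJ = 16°  [△YSE]

∠EYJ = 16°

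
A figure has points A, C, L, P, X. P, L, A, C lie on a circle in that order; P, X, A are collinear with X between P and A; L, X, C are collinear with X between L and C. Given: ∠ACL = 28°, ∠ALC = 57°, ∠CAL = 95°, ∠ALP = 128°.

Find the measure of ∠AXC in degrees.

1. ∠APC = 57°  [same arc AC]
2. ∠ACP = 52°  [cyclic PLAC, opposite ∠L+∠C]
3. ∠CAP = 71°  [△PAC]
4. ∠AXC = 81°  [△AXC]

∠AXC = 81°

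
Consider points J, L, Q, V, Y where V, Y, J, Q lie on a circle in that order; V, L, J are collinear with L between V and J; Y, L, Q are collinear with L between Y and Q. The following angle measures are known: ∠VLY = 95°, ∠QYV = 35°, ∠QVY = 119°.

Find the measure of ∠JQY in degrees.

∠JQY = 50°

1. ∠JLQ = 95°  [vertical angles at L]
2. ∠QJV = 35°  [same arc VQ]
3. ∠JQY = 50°  [△JLQ]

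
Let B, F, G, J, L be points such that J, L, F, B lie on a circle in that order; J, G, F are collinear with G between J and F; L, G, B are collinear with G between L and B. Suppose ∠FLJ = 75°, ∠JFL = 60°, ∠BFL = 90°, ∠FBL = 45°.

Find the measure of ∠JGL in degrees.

1. ∠FJL = 45°  [△JLF]
2. ∠JBL = 60°  [same arc JL]
3. ∠BJL = 90°  [cyclic JLFB, opposite ∠J+∠F]
4. ∠BLJ = 30°  [△JLB]
5. ∠JGL = 105°  [△JGL]

∠JGL = 105°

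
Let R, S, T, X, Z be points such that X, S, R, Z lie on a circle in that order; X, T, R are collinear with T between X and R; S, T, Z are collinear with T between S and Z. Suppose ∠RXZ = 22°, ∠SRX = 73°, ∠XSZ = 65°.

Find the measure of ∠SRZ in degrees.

∠SRZ = 138°

1. ∠SZX = 73°  [same arc XS]
2. ∠SXZ = 42°  [△XSZ]
3. ∠SRZ = 138°  [cyclic XSRZ, opposite ∠X+∠R]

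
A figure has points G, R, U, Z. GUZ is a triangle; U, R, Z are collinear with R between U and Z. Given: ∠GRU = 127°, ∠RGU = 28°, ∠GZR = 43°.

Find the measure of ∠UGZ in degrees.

1. ∠GUR = 25°  [△GUR]
2. ∠GZU = 43°  [R on ray ZU]
3. ∠GUZ = 25°  [R on ray UZ]
4. ∠UGZ = 112°  [△GUZ]

∠UGZ = 112°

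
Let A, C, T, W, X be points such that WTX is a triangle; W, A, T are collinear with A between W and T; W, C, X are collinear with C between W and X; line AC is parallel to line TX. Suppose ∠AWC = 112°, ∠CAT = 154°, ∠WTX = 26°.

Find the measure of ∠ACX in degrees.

1. ∠CAW = 26°  [linear pair at A on WT]
2. ∠ACW = 42°  [△WAC]
3. ∠ACX = 138°  [linear pair at C on WX]

∠ACX = 138°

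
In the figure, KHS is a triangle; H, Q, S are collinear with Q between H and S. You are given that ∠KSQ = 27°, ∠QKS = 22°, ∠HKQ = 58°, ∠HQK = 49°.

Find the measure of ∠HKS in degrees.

1. ∠HSK = 27°  [Q on ray SH]
2. ∠KHQ = 73°  [△KHQ]
3. ∠KHS = 73°  [Q on ray HS]
4. ∠HKS = 80°  [△KHS]

∠HKS = 80°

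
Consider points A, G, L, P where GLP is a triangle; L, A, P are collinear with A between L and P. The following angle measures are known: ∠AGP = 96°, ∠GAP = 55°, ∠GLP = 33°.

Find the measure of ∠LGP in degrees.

1. ∠APG = 29°  [△GAP]
2. ∠GPL = 29°  [A on ray PL]
3. ∠LGP = 118°  [△GLP]

∠LGP = 118°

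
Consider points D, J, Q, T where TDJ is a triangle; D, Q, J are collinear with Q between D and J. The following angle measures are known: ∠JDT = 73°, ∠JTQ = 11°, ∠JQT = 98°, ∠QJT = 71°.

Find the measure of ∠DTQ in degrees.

∠DTQ = 25°

1. ∠QDT = 73°  [Q on ray DJ]
2. ∠DQT = 82°  [linear pair at Q on DJ]
3. ∠DTQ = 25°  [△TDQ]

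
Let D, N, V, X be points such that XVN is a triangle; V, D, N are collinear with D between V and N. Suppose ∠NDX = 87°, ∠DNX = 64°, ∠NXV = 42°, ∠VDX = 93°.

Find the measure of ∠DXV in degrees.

∠DXV = 13°

1. ∠VNX = 64°  [D on ray NV]
2. ∠NVX = 74°  [△XVN]
3. ∠DVX = 74°  [D on ray VN]
4. ∠DXV = 13°  [△XVD]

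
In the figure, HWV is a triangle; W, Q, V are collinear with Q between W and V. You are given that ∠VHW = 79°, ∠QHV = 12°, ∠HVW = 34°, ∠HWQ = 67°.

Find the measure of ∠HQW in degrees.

∠HQW = 46°

1. ∠HVQ = 34°  [Q on ray VW]
2. ∠HQV = 134°  [△HQV]
3. ∠HQW = 46°  [linear pair at Q on WV]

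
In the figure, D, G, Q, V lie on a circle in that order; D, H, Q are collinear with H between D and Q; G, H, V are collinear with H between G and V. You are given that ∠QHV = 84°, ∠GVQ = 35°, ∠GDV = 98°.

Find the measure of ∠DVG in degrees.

1. ∠DHG = 84°  [vertical angles at H]
2. ∠GDQ = 35°  [same arc GQ]
3. ∠DGV = 61°  [△DHG]
4. ∠DVG = 21°  [△DGV]

∠DVG = 21°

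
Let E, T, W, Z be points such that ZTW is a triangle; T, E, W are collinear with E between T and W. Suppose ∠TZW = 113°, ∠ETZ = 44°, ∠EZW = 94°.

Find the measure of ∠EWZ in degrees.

1. ∠WTZ = 44°  [E on ray TW]
2. ∠TWZ = 23°  [△ZTW]
3. ∠EWZ = 23°  [E on ray WT]

∠EWZ = 23°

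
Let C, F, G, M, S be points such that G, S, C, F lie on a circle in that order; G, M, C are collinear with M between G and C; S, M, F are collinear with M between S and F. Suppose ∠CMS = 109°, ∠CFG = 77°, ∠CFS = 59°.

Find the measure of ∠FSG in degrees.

1. ∠GMS = 71°  [linear pair at M on GC]
2. ∠CGS = 59°  [same arc SC]
3. ∠FSG = 50°  [△GMS]

∠FSG = 50°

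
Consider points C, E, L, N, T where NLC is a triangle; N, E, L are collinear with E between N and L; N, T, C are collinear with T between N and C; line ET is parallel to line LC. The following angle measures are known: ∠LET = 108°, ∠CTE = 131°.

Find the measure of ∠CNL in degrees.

∠CNL = 59°

1. ∠NET = 72°  [linear pair at E on NL]
2. ∠ETN = 49°  [linear pair at T on NC]
3. ∠ENT = 59°  [△NET]
4. ∠CNL = 59°  [E on NL, T on NC]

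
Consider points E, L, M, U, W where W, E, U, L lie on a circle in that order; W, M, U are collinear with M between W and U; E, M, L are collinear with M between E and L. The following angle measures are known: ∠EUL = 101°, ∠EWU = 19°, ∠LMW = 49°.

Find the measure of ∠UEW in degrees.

1. ∠ELU = 19°  [same arc EU]
2. ∠EMU = 49°  [vertical angles at M]
3. ∠LEU = 60°  [△EUL]
4. ∠EUW = 71°  [△EMU]
5. ∠UEW = 90°  [△WEU]

∠UEW = 90°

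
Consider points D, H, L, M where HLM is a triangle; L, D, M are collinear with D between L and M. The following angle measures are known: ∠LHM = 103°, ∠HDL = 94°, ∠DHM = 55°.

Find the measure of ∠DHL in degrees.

1. ∠HDM = 86°  [linear pair at D on LM]
2. ∠DMH = 39°  [△HDM]
3. ∠HML = 39°  [D on ray ML]
4. ∠HLM = 38°  [△HLM]
5. ∠DLH = 38°  [D on ray LM]
6. ∠DHL = 48°  [△HLD]

∠DHL = 48°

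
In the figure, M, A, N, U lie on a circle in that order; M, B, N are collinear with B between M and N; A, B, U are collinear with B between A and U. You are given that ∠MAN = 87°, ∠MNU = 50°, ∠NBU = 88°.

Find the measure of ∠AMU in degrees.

1. ∠MUN = 93°  [cyclic MANU, opposite ∠A+∠U]
2. ∠MAU = 50°  [same arc MU]
3. ∠NMU = 37°  [△MNU]
4. ∠MBU = 92°  [linear pair at B on MN]
5. ∠AUM = 51°  [△MBU]
6. ∠AMU = 79°  [△MAU]

∠AMU = 79°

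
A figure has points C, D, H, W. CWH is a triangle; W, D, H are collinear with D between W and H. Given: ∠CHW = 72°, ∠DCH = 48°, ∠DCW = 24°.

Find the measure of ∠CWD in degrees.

∠CWD = 36°

1. ∠CHD = 72°  [D on ray HW]
2. ∠CDH = 60°  [△CDH]
3. ∠CDW = 120°  [linear pair at D on WH]
4. ∠CWD = 36°  [△CWD]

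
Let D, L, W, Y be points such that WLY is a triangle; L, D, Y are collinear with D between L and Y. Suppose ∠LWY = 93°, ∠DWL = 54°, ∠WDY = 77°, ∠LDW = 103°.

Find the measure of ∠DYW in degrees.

1. ∠DLW = 23°  [△WLD]
2. ∠WLY = 23°  [D on ray LY]
3. ∠LYW = 64°  [△WLY]
4. ∠DYW = 64°  [D on ray YL]

∠DYW = 64°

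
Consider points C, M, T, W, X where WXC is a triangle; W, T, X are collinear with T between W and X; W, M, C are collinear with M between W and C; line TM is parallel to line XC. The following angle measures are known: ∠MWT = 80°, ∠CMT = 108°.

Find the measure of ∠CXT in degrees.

∠CXT = 28°

1. ∠TMW = 72°  [linear pair at M on WC]
2. ∠MTW = 28°  [△WTM]
3. ∠MTX = 152°  [linear pair at T on WX]
4. ∠CXT = 28°  [TM∥XC, co-interior at X–T]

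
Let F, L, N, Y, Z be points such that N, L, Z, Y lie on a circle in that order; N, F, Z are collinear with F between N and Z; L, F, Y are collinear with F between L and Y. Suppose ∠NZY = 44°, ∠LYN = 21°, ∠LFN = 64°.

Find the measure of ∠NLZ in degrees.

1. ∠NLY = 44°  [same arc NY]
2. ∠LZN = 21°  [same arc NL]
3. ∠LNZ = 72°  [△NFL]
4. ∠NLZ = 87°  [△NLZ]

∠NLZ = 87°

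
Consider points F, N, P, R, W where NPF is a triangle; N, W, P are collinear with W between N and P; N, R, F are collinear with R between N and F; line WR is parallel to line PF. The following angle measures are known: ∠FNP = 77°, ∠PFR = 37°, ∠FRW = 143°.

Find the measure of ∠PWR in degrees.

∠PWR = 114°

1. ∠RNW = 77°  [W on NP, R on NF]
2. ∠NRW = 37°  [linear pair at R on NF]
3. ∠NWR = 66°  [△NWR]
4. ∠PWR = 114°  [linear pair at W on NP]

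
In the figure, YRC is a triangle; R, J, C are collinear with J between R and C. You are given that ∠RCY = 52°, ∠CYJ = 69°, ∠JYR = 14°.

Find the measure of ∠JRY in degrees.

∠JRY = 45°

1. ∠JCY = 52°  [J on ray CR]
2. ∠CJY = 59°  [△YJC]
3. ∠RJY = 121°  [linear pair at J on RC]
4. ∠JRY = 45°  [△YRJ]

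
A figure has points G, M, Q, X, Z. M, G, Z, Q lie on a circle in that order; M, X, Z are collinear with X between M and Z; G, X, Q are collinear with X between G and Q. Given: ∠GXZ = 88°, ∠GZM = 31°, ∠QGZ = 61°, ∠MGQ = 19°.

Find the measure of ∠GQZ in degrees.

∠GQZ = 69°

1. ∠MXQ = 88°  [vertical angles at X]
2. ∠MZQ = 19°  [same arc MQ]
3. ∠QXZ = 92°  [linear pair at X on MZ]
4. ∠GQZ = 69°  [△ZXQ]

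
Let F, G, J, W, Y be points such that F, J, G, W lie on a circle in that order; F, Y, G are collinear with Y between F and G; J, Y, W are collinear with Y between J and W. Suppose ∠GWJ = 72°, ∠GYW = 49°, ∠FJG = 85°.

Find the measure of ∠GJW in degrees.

1. ∠GFJ = 72°  [same arc JG]
2. ∠FYJ = 49°  [vertical angles at Y]
3. ∠FGJ = 23°  [△FJG]
4. ∠GYJ = 131°  [linear pair at Y on FG]
5. ∠GJW = 26°  [△JYG]

∠GJW = 26°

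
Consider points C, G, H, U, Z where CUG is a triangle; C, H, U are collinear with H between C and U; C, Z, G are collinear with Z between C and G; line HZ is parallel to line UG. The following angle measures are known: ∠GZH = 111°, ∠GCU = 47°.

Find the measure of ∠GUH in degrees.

1. ∠CZH = 69°  [linear pair at Z on CG]
2. ∠HCZ = 47°  [H on CU, Z on CG]
3. ∠CHZ = 64°  [△CHZ]
4. ∠UHZ = 116°  [linear pair at H on CU]
5. ∠GUH = 64°  [HZ∥UG, co-interior at U–H]

∠GUH = 64°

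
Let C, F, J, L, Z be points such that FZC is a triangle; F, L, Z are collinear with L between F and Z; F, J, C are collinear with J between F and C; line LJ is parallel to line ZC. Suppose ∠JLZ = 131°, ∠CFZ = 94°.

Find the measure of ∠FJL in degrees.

∠FJL = 37°

1. ∠FLJ = 49°  [linear pair at L on FZ]
2. ∠JFL = 94°  [L on FZ, J on FC]
3. ∠FJL = 37°  [△FLJ]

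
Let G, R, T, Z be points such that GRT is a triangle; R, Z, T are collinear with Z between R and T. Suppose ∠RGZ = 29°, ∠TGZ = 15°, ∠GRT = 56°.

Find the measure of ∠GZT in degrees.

∠GZT = 85°

1. ∠GRZ = 56°  [Z on ray RT]
2. ∠GZR = 95°  [△GRZ]
3. ∠GZT = 85°  [linear pair at Z on RT]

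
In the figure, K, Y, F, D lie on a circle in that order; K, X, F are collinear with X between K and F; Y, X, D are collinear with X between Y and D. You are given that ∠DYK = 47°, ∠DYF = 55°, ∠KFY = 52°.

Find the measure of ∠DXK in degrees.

∠DXK = 73°

1. ∠DKF = 55°  [same arc FD]
2. ∠KDY = 52°  [same arc KY]
3. ∠DXK = 73°  [△KXD]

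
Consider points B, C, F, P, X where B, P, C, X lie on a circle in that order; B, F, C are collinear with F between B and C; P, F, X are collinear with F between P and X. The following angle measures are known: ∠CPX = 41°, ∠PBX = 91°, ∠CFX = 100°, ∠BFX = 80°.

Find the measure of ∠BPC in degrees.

∠BPC = 71°

1. ∠PCX = 89°  [cyclic BPCX, opposite ∠B+∠C]
2. ∠CFP = 80°  [vertical angles at F]
3. ∠CXP = 50°  [△PCX]
4. ∠BCP = 59°  [△PFC]
5. ∠CBP = 50°  [same arc PC]
6. ∠BPC = 71°  [△BPC]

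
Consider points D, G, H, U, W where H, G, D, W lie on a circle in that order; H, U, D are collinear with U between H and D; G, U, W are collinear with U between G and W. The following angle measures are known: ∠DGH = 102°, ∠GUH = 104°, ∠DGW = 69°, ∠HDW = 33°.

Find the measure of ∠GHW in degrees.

∠GHW = 112°

1. ∠DUW = 104°  [vertical angles at U]
2. ∠DHW = 69°  [same arc DW]
3. ∠HGW = 33°  [same arc HW]
4. ∠HUW = 76°  [linear pair at U on HD]
5. ∠GWH = 35°  [△HUW]
6. ∠GHW = 112°  [△HGW]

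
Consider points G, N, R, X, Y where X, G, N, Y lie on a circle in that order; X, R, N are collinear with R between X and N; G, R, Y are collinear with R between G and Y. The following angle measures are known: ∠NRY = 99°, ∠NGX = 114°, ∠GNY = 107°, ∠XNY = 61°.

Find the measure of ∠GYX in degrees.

1. ∠XRY = 81°  [linear pair at R on XN]
2. ∠NYX = 66°  [cyclic XGNY, opposite ∠G+∠Y]
3. ∠NXY = 53°  [△XNY]
4. ∠GYX = 46°  [△XRY]

∠GYX = 46°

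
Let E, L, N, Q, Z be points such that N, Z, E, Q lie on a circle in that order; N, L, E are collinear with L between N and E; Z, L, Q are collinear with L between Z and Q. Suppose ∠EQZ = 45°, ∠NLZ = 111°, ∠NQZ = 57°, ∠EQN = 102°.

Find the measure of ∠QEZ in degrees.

∠QEZ = 81°

1. ∠ENZ = 45°  [same arc ZE]
2. ∠NZQ = 24°  [△NLZ]
3. ∠QNZ = 99°  [△NZQ]
4. ∠QEZ = 81°  [cyclic NZEQ, opposite ∠N+∠E]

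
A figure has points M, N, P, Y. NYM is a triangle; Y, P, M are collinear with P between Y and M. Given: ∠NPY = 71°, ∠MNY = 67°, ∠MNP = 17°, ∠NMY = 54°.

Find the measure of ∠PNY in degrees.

∠PNY = 50°

1. ∠MYN = 59°  [△NYM]
2. ∠NYP = 59°  [P on ray YM]
3. ∠PNY = 50°  [△NYP]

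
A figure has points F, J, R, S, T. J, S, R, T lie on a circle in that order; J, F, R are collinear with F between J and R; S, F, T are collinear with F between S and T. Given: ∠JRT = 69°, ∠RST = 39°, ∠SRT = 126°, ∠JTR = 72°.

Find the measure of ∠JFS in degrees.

1. ∠JST = 69°  [same arc JT]
2. ∠RTS = 15°  [△SRT]
3. ∠RJS = 15°  [same arc SR]
4. ∠JFS = 96°  [△JFS]

∠JFS = 96°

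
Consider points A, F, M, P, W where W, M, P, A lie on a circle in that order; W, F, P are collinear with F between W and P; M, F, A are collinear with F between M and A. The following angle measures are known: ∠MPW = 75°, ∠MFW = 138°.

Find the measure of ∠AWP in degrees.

1. ∠MAW = 75°  [same arc WM]
2. ∠AFP = 138°  [vertical angles at F]
3. ∠AFW = 42°  [linear pair at F on WP]
4. ∠AWP = 63°  [△WFA]

∠AWP = 63°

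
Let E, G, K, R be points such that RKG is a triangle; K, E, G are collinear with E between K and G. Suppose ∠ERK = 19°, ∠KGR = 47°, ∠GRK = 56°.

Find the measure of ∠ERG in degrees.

1. ∠GKR = 77°  [△RKG]
2. ∠EGR = 47°  [E on ray GK]
3. ∠EKR = 77°  [E on ray KG]
4. ∠KER = 84°  [△RKE]
5. ∠GER = 96°  [linear pair at E on KG]
6. ∠ERG = 37°  [△REG]

∠ERG = 37°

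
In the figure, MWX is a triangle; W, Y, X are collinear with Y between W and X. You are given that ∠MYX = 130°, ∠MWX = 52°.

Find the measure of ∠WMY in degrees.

1. ∠MYW = 50°  [linear pair at Y on WX]
2. ∠MWY = 52°  [Y on ray WX]
3. ∠WMY = 78°  [△MWY]

∠WMY = 78°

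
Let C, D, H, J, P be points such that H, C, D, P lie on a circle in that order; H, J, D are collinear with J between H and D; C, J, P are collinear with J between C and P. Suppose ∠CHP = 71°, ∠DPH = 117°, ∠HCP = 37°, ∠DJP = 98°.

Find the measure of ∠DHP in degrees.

1. ∠CPH = 72°  [△HCP]
2. ∠HJP = 82°  [linear pair at J on HD]
3. ∠DHP = 26°  [△HJP]

∠DHP = 26°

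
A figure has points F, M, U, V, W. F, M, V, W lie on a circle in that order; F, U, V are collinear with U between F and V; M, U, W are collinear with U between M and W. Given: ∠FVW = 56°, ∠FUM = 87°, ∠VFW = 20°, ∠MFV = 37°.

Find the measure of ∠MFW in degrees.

1. ∠VMW = 20°  [same arc VW]
2. ∠MWV = 37°  [same arc MV]
3. ∠MVW = 123°  [△MVW]
4. ∠MFW = 57°  [cyclic FMVW, opposite ∠F+∠V]

∠MFW = 57°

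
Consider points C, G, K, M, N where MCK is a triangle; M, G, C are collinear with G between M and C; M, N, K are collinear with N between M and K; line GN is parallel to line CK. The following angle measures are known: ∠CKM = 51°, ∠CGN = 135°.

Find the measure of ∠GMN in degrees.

∠GMN = 84°

1. ∠GNM = 51°  [GN∥CK, corresponding at N]
2. ∠MGN = 45°  [linear pair at G on MC]
3. ∠GMN = 84°  [△MGN]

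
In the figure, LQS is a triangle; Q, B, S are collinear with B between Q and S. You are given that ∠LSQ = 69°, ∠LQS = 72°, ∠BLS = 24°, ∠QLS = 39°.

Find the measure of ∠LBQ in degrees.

1. ∠BSL = 69°  [B on ray SQ]
2. ∠LBS = 87°  [△LBS]
3. ∠LBQ = 93°  [linear pair at B on QS]

∠LBQ = 93°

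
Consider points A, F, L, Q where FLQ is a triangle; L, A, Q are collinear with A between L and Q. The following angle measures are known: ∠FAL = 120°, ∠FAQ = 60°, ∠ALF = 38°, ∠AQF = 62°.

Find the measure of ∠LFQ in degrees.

∠LFQ = 80°

1. ∠FLQ = 38°  [A on ray LQ]
2. ∠FQL = 62°  [A on ray QL]
3. ∠LFQ = 80°  [△FLQ]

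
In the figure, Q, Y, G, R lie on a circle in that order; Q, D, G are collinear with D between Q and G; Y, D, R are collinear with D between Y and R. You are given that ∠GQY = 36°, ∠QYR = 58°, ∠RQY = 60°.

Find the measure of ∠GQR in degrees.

1. ∠GRY = 36°  [same arc YG]
2. ∠RGY = 120°  [cyclic QYGR, opposite ∠Q+∠G]
3. ∠GYR = 24°  [△YGR]
4. ∠GQR = 24°  [same arc GR]

∠GQR = 24°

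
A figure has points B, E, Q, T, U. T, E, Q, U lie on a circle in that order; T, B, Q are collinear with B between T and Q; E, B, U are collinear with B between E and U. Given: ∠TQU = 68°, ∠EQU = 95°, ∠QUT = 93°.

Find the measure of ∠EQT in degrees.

∠EQT = 27°

1. ∠TEU = 68°  [same arc TU]
2. ∠ETU = 85°  [cyclic TEQU, opposite ∠T+∠Q]
3. ∠EUT = 27°  [△TEU]
4. ∠EQT = 27°  [same arc TE]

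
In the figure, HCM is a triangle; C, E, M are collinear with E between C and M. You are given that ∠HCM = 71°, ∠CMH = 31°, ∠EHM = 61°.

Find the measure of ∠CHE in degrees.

1. ∠ECH = 71°  [E on ray CM]
2. ∠EMH = 31°  [E on ray MC]
3. ∠HEM = 88°  [△HEM]
4. ∠CEH = 92°  [linear pair at E on CM]
5. ∠CHE = 17°  [△HCE]

∠CHE = 17°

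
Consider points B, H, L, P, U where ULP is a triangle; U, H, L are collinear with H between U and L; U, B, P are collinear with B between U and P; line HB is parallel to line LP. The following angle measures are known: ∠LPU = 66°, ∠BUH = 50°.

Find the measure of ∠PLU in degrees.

1. ∠HBU = 66°  [HB∥LP, corresponding at B]
2. ∠BHU = 64°  [△UHB]
3. ∠PLU = 64°  [HB∥LP, corresponding at H]

∠PLU = 64°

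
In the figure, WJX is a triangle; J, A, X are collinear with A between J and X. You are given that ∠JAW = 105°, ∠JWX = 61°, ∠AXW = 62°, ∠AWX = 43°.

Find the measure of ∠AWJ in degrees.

∠AWJ = 18°

1. ∠JXW = 62°  [A on ray XJ]
2. ∠WJX = 57°  [△WJX]
3. ∠AJW = 57°  [A on ray JX]
4. ∠AWJ = 18°  [△WJA]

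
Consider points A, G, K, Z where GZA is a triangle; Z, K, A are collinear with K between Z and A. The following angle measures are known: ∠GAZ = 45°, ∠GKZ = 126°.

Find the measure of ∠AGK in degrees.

1. ∠GAK = 45°  [K on ray AZ]
2. ∠AKG = 54°  [linear pair at K on ZA]
3. ∠AGK = 81°  [△GKA]

∠AGK = 81°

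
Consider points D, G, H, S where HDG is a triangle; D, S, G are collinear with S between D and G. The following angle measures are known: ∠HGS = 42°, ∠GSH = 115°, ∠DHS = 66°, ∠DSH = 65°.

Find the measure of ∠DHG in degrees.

∠DHG = 89°

1. ∠DGH = 42°  [S on ray GD]
2. ∠HDS = 49°  [△HDS]
3. ∠GDH = 49°  [S on ray DG]
4. ∠DHG = 89°  [△HDG]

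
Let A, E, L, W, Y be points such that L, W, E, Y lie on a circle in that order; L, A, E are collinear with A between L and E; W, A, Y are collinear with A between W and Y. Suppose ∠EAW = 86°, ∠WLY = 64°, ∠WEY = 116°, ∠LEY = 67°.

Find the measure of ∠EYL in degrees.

1. ∠LAY = 86°  [vertical angles at A]
2. ∠LWY = 67°  [same arc LY]
3. ∠LYW = 49°  [△LWY]
4. ∠ELY = 45°  [△LAY]
5. ∠EYL = 68°  [△LEY]

∠EYL = 68°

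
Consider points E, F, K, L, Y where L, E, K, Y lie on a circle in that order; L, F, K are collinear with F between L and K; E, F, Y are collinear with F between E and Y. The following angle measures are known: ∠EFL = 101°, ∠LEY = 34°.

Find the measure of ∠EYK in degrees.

∠EYK = 45°

1. ∠KFY = 101°  [vertical angles at F]
2. ∠LKY = 34°  [same arc LY]
3. ∠EYK = 45°  [△KFY]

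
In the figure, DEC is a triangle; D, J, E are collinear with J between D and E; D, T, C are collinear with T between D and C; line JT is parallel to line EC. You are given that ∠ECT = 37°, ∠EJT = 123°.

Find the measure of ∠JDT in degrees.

∠JDT = 86°

1. ∠DCE = 37°  [T on ray CD]
2. ∠DJT = 57°  [linear pair at J on DE]
3. ∠DTJ = 37°  [JT∥EC, corresponding at T]
4. ∠JDT = 86°  [△DJT]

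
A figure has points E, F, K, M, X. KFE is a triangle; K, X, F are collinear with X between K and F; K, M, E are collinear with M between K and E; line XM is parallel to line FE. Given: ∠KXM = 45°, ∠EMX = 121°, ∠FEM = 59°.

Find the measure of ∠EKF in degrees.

1. ∠EFK = 45°  [XM∥FE, corresponding at X]
2. ∠FEK = 59°  [M on ray EK]
3. ∠EKF = 76°  [△KFE]

∠EKF = 76°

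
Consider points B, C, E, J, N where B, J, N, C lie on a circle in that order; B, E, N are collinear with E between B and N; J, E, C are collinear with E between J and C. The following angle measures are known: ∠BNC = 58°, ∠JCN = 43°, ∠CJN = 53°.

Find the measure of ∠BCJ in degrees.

∠BCJ = 26°

1. ∠CEN = 79°  [△NEC]
2. ∠CBN = 53°  [same arc NC]
3. ∠BEC = 101°  [linear pair at E on BN]
4. ∠BCJ = 26°  [△BEC]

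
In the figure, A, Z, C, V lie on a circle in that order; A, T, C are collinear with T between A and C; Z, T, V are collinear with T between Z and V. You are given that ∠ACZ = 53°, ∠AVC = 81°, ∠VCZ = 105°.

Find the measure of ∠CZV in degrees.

∠CZV = 47°

1. ∠AZC = 99°  [cyclic AZCV, opposite ∠Z+∠V]
2. ∠CAZ = 28°  [△AZC]
3. ∠CVZ = 28°  [same arc ZC]
4. ∠CZV = 47°  [△ZCV]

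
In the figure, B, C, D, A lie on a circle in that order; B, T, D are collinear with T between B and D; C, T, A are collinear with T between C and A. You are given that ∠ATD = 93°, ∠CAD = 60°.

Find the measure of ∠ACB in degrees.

1. ∠BTC = 93°  [vertical angles at T]
2. ∠CBD = 60°  [same arc CD]
3. ∠ACB = 27°  [△BTC]

∠ACB = 27°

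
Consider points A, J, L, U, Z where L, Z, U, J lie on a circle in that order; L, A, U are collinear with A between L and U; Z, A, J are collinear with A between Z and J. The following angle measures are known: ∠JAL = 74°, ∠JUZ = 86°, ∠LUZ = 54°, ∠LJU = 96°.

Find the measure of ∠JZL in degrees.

1. ∠JLZ = 94°  [cyclic LZUJ, opposite ∠L+∠U]
2. ∠LJZ = 54°  [same arc LZ]
3. ∠JZL = 32°  [△LZJ]

∠JZL = 32°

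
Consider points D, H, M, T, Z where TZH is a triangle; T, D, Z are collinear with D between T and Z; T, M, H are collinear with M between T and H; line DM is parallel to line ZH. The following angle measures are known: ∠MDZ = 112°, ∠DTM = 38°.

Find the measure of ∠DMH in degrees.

∠DMH = 106°

1. ∠MDT = 68°  [linear pair at D on TZ]
2. ∠DMT = 74°  [△TDM]
3. ∠DMH = 106°  [linear pair at M on TH]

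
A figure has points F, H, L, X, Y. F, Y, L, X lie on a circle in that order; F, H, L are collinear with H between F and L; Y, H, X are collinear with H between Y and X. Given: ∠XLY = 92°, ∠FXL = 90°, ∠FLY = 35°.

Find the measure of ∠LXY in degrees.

1. ∠FYL = 90°  [cyclic FYLX, opposite ∠Y+∠X]
2. ∠LFY = 55°  [△FYL]
3. ∠LXY = 55°  [same arc YL]

∠LXY = 55°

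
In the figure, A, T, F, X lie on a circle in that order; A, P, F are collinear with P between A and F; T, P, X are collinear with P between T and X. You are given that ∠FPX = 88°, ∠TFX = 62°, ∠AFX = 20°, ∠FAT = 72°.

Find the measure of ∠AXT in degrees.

1. ∠TAX = 118°  [cyclic ATFX, opposite ∠A+∠F]
2. ∠ATX = 20°  [same arc AX]
3. ∠AXT = 42°  [△ATX]

∠AXT = 42°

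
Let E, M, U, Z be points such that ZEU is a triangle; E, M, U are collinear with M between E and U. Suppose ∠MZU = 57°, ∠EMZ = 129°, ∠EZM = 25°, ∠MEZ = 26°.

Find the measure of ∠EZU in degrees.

∠EZU = 82°

1. ∠UMZ = 51°  [linear pair at M on EU]
2. ∠UEZ = 26°  [M on ray EU]
3. ∠MUZ = 72°  [△ZMU]
4. ∠EUZ = 72°  [M on ray UE]
5. ∠EZU = 82°  [△ZEU]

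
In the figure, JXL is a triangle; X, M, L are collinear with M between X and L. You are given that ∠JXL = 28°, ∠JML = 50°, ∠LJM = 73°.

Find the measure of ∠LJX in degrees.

1. ∠JLM = 57°  [△JML]
2. ∠JLX = 57°  [M on ray LX]
3. ∠LJX = 95°  [△JXL]

∠LJX = 95°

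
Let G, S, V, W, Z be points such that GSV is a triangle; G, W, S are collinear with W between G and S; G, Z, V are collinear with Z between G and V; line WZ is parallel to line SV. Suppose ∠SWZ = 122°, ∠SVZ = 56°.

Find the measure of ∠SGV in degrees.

1. ∠GWZ = 58°  [linear pair at W on GS]
2. ∠GVS = 56°  [Z on ray VG]
3. ∠GSV = 58°  [WZ∥SV, corresponding at W]
4. ∠SGV = 66°  [△GSV]

∠SGV = 66°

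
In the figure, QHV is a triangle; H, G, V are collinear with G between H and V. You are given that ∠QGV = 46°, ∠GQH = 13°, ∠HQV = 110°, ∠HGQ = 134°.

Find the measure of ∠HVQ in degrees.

1. ∠GHQ = 33°  [△QHG]
2. ∠QHV = 33°  [G on ray HV]
3. ∠HVQ = 37°  [△QHV]

∠HVQ = 37°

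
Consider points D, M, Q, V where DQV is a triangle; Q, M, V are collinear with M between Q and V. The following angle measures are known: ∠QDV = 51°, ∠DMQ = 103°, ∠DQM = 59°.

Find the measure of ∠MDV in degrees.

1. ∠DMV = 77°  [linear pair at M on QV]
2. ∠DQV = 59°  [M on ray QV]
3. ∠DVQ = 70°  [△DQV]
4. ∠DVM = 70°  [M on ray VQ]
5. ∠MDV = 33°  [△DMV]

∠MDV = 33°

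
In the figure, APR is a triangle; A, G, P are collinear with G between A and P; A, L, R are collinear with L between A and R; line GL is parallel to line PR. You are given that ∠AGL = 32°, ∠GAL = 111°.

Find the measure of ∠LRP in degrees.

1. ∠ALG = 37°  [△AGL]
2. ∠GLR = 143°  [linear pair at L on AR]
3. ∠LRP = 37°  [GL∥PR, co-interior at R–L]

∠LRP = 37°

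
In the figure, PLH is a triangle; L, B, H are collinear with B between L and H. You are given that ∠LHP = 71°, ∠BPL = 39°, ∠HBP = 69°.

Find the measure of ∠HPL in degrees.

∠HPL = 79°

1. ∠LBP = 111°  [linear pair at B on LH]
2. ∠BLP = 30°  [△PLB]
3. ∠HLP = 30°  [B on ray LH]
4. ∠HPL = 79°  [△PLH]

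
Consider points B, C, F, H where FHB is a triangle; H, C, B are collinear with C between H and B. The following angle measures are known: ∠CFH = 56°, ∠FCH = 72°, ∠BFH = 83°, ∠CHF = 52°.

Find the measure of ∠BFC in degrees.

1. ∠BCF = 108°  [linear pair at C on HB]
2. ∠BHF = 52°  [C on ray HB]
3. ∠FBH = 45°  [△FHB]
4. ∠CBF = 45°  [C on ray BH]
5. ∠BFC = 27°  [△FCB]

∠BFC = 27°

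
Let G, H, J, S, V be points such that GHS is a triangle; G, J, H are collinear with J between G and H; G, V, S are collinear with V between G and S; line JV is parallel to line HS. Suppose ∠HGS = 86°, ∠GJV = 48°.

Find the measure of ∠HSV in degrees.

1. ∠JGV = 86°  [J on GH, V on GS]
2. ∠GVJ = 46°  [△GJV]
3. ∠JVS = 134°  [linear pair at V on GS]
4. ∠HSV = 46°  [JV∥HS, co-interior at S–V]

∠HSV = 46°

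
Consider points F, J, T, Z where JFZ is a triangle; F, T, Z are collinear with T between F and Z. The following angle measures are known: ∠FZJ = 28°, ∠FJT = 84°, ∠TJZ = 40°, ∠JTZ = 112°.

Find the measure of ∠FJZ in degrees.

1. ∠FTJ = 68°  [linear pair at T on FZ]
2. ∠JFT = 28°  [△JFT]
3. ∠JFZ = 28°  [T on ray FZ]
4. ∠FJZ = 124°  [△JFZ]

∠FJZ = 124°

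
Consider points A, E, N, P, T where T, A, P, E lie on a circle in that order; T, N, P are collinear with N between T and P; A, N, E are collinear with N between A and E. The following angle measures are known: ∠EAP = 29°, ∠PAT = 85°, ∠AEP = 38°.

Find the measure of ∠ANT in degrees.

1. ∠ETP = 29°  [same arc PE]
2. ∠PET = 95°  [cyclic TAPE, opposite ∠A+∠E]
3. ∠ATP = 38°  [same arc AP]
4. ∠EPT = 56°  [△TPE]
5. ∠EAT = 56°  [same arc TE]
6. ∠ANT = 86°  [△TNA]

∠ANT = 86°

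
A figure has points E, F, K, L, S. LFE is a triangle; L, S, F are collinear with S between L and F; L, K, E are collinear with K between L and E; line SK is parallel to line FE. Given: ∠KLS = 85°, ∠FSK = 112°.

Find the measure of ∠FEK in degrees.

∠FEK = 27°

1. ∠KSL = 68°  [linear pair at S on LF]
2. ∠LKS = 27°  [△LSK]
3. ∠EKS = 153°  [linear pair at K on LE]
4. ∠FEK = 27°  [SK∥FE, co-interior at E–K]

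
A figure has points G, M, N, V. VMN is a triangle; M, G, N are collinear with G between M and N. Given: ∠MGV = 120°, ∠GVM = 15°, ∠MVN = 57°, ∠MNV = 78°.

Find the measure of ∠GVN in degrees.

∠GVN = 42°

1. ∠NGV = 60°  [linear pair at G on MN]
2. ∠GNV = 78°  [G on ray NM]
3. ∠GVN = 42°  [△VGN]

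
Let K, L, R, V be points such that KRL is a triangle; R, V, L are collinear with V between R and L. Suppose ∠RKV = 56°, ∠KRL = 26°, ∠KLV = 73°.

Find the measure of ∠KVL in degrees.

∠KVL = 82°

1. ∠KRV = 26°  [V on ray RL]
2. ∠KVR = 98°  [△KRV]
3. ∠KVL = 82°  [linear pair at V on RL]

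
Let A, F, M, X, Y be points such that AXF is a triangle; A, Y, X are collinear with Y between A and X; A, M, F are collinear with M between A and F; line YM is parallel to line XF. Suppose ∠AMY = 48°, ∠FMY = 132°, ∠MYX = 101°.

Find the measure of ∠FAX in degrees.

∠FAX = 53°

1. ∠AYM = 79°  [linear pair at Y on AX]
2. ∠MAY = 53°  [△AYM]
3. ∠FAX = 53°  [Y on AX, M on AF]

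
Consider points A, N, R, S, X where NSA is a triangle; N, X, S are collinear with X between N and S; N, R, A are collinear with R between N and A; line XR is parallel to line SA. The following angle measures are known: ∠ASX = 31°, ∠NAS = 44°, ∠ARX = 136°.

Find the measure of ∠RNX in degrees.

1. ∠ASN = 31°  [X on ray SN]
2. ∠ANS = 105°  [△NSA]
3. ∠RNX = 105°  [X on NS, R on NA]

∠RNX = 105°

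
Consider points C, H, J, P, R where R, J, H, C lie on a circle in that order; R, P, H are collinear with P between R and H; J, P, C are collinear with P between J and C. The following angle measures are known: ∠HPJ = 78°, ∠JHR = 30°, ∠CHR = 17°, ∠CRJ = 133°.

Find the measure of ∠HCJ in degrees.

∠HCJ = 61°

1. ∠CJH = 72°  [△JPH]
2. ∠CHJ = 47°  [cyclic RJHC, opposite ∠R+∠H]
3. ∠HCJ = 61°  [△JHC]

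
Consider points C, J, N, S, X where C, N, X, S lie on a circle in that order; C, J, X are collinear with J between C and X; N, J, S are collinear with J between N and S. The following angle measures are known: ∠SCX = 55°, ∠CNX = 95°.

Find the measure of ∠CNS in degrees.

∠CNS = 40°

1. ∠CSX = 85°  [cyclic CNXS, opposite ∠N+∠S]
2. ∠CXS = 40°  [△CXS]
3. ∠CNS = 40°  [same arc CS]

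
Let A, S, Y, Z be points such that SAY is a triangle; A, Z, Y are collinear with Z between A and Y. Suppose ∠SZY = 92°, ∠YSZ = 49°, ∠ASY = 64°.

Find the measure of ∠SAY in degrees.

1. ∠SYZ = 39°  [△SZY]
2. ∠AYS = 39°  [Z on ray YA]
3. ∠SAY = 77°  [△SAY]

∠SAY = 77°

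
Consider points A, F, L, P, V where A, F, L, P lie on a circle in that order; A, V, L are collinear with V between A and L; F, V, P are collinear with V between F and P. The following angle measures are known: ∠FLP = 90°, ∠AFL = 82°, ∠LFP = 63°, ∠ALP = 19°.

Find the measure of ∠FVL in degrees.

∠FVL = 46°

1. ∠FAP = 90°  [cyclic AFLP, opposite ∠A+∠L]
2. ∠LAP = 63°  [same arc LP]
3. ∠AFP = 19°  [same arc AP]
4. ∠APF = 71°  [△AFP]
5. ∠AVP = 46°  [△AVP]
6. ∠FVL = 46°  [vertical angles at V]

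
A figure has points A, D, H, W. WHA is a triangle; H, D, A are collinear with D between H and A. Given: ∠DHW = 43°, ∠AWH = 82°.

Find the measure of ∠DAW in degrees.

1. ∠AHW = 43°  [D on ray HA]
2. ∠HAW = 55°  [△WHA]
3. ∠DAW = 55°  [D on ray AH]

∠DAW = 55°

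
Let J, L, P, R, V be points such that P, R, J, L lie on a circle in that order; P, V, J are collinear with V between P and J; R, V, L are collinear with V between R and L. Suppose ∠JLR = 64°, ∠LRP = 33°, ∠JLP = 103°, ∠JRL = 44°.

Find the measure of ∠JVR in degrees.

∠JVR = 97°

1. ∠JPR = 64°  [same arc RJ]
2. ∠PVR = 83°  [△PVR]
3. ∠JVR = 97°  [linear pair at V on PJ]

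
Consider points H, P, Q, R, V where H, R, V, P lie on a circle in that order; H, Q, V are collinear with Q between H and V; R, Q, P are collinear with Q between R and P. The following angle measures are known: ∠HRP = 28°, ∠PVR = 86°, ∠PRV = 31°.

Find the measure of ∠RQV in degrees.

∠RQV = 91°

1. ∠PHR = 94°  [cyclic HRVP, opposite ∠H+∠V]
2. ∠PHV = 31°  [same arc VP]
3. ∠HPR = 58°  [△HRP]
4. ∠HQP = 91°  [△HQP]
5. ∠RQV = 91°  [vertical angles at Q]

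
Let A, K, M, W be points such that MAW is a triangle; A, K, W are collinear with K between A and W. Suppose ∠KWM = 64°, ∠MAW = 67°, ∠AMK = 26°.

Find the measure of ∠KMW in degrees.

1. ∠KAM = 67°  [K on ray AW]
2. ∠AKM = 87°  [△MAK]
3. ∠MKW = 93°  [linear pair at K on AW]
4. ∠KMW = 23°  [△MKW]

∠KMW = 23°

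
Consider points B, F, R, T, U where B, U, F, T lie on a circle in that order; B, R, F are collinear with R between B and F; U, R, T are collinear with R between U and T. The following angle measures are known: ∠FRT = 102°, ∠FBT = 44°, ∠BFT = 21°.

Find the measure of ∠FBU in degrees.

1. ∠BRU = 102°  [vertical angles at R]
2. ∠BUT = 21°  [same arc BT]
3. ∠FBU = 57°  [△BRU]

∠FBU = 57°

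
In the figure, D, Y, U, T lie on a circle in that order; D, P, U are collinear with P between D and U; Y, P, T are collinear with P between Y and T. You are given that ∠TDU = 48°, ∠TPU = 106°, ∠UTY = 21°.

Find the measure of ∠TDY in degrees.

1. ∠TYU = 48°  [same arc UT]
2. ∠TUY = 111°  [△YUT]
3. ∠TDY = 69°  [cyclic DYUT, opposite ∠D+∠U]

∠TDY = 69°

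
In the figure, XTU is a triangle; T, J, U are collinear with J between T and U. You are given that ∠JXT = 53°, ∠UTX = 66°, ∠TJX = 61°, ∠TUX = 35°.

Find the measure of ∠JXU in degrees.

∠JXU = 26°

1. ∠UJX = 119°  [linear pair at J on TU]
2. ∠JUX = 35°  [J on ray UT]
3. ∠JXU = 26°  [△XJU]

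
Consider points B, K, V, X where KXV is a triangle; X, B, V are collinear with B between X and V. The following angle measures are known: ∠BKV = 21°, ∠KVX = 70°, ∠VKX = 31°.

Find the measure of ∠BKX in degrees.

1. ∠KXV = 79°  [△KXV]
2. ∠BVK = 70°  [B on ray VX]
3. ∠BXK = 79°  [B on ray XV]
4. ∠KBV = 89°  [△KBV]
5. ∠KBX = 91°  [linear pair at B on XV]
6. ∠BKX = 10°  [△KXB]

∠BKX = 10°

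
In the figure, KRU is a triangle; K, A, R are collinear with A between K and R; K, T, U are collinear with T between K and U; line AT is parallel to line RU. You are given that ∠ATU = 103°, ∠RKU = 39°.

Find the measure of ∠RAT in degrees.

∠RAT = 116°

1. ∠ATK = 77°  [linear pair at T on KU]
2. ∠AKT = 39°  [A on KR, T on KU]
3. ∠KAT = 64°  [△KAT]
4. ∠RAT = 116°  [linear pair at A on KR]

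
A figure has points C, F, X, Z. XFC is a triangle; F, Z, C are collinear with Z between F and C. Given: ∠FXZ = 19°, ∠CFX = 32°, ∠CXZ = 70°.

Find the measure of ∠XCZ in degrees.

∠XCZ = 59°

1. ∠XFZ = 32°  [Z on ray FC]
2. ∠FZX = 129°  [△XFZ]
3. ∠CZX = 51°  [linear pair at Z on FC]
4. ∠XCZ = 59°  [△XZC]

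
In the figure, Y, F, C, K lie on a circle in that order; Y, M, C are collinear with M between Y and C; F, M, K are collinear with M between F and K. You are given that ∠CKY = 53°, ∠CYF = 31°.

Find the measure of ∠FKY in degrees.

1. ∠CFY = 127°  [cyclic YFCK, opposite ∠F+∠K]
2. ∠FCY = 22°  [△YFC]
3. ∠FKY = 22°  [same arc YF]

∠FKY = 22°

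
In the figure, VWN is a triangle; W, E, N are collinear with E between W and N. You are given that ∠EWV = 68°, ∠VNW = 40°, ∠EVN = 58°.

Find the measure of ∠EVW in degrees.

∠EVW = 14°

1. ∠ENV = 40°  [E on ray NW]
2. ∠NEV = 82°  [△VEN]
3. ∠VEW = 98°  [linear pair at E on WN]
4. ∠EVW = 14°  [△VWE]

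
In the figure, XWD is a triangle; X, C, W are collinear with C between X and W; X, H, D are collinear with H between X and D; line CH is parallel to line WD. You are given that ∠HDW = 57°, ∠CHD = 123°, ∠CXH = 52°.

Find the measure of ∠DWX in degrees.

1. ∠WDX = 57°  [H on ray DX]
2. ∠DXW = 52°  [C on XW, H on XD]
3. ∠DWX = 71°  [△XWD]

∠DWX = 71°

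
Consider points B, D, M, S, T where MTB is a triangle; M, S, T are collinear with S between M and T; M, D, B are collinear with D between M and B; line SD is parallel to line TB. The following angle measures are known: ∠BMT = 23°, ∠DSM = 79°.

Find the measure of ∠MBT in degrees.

∠MBT = 78°

1. ∠DMS = 23°  [S on MT, D on MB]
2. ∠MDS = 78°  [△MSD]
3. ∠MBT = 78°  [SD∥TB, corresponding at D]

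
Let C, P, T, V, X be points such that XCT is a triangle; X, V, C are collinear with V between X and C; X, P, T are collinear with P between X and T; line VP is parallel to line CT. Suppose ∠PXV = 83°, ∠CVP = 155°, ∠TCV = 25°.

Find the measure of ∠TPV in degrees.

1. ∠PVX = 25°  [linear pair at V on XC]
2. ∠VPX = 72°  [△XVP]
3. ∠TPV = 108°  [linear pair at P on XT]

∠TPV = 108°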